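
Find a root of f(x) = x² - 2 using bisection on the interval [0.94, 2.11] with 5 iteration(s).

f(x) = x² - 2
Initial interval: [0.94, 2.11]

Iteration 1:
  c_1 = (0.940000 + 2.110000)/2 = 1.525000
  f(c_1) = f(1.525000) = 0.325625
  f(a) × f(c) < 0, new interval: [0.940000, 1.525000]
Iteration 2:
  c_2 = (0.940000 + 1.525000)/2 = 1.232500
  f(c_2) = f(1.232500) = -0.480944
  f(a) × f(c) ≥ 0, new interval: [1.232500, 1.525000]
Iteration 3:
  c_3 = (1.232500 + 1.525000)/2 = 1.378750
  f(c_3) = f(1.378750) = -0.099048
  f(a) × f(c) ≥ 0, new interval: [1.378750, 1.525000]
Iteration 4:
  c_4 = (1.378750 + 1.525000)/2 = 1.451875
  f(c_4) = f(1.451875) = 0.107941
  f(a) × f(c) < 0, new interval: [1.378750, 1.451875]
Iteration 5:
  c_5 = (1.378750 + 1.451875)/2 = 1.415312
  f(c_5) = f(1.415312) = 0.003109
  f(a) × f(c) < 0, new interval: [1.378750, 1.415312]

After 5 iteration(s), the approximation is c_5 = 1.415312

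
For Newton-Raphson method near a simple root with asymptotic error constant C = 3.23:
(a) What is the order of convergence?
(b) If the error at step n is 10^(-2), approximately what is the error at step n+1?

(a) Newton-Raphson has quadratic (order 2) convergence near simple roots.
    This means |e_{n+1}| ≈ C|e_n|².

(b) With |e_n| = 10^(-2) and C = 3.23:
    |e_{n+1}| ≈ 3.23 × (10^(-2))² = 3.23 × 10^(-4)

(a) 2 (quadratic); (b) |e_{n+1}| ≈ 3.230e-04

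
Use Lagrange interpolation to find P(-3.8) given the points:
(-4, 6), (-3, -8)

Lagrange interpolation formula:
P(x) = Σ yᵢ × Lᵢ(x)
where Lᵢ(x) = Π_{j≠i} (x - xⱼ)/(xᵢ - xⱼ)

L_0(-3.8) = (-3.8 - (-3))/(-4 - (-3)) = 0.800000
L_1(-3.8) = (-3.8 - (-4))/(-3 - (-4)) = 0.200000

P(-3.8) = 6×L_0(-3.8) + (-8)×L_1(-3.8)
P(-3.8) = 3.200000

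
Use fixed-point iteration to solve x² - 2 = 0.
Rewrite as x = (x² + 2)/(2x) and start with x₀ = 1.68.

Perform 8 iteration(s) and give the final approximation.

Equation: x² - 2 = 0
Fixed-point form: x = (x² + 2)/(2x)
x₀ = 1.68

x_1 = g(1.680000) = 1.435238
x_2 = g(1.435238) = 1.414368
x_3 = g(1.414368) = 1.414214
x_4 = g(1.414214) = 1.414214
x_5 = g(1.414214) = 1.414214
x_6 = g(1.414214) = 1.414214
x_7 = g(1.414214) = 1.414214
x_8 = g(1.414214) = 1.414214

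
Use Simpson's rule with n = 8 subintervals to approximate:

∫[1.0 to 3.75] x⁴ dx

f(x) = x⁴
a = 1.0, b = 3.75, n = 8
h = (b - a)/n = 0.343750

Simpson's rule: (h/3)[f(x₀) + 4f(x₁) + 2f(x₂) + ... + f(xₙ)]

x_0 = 1.0000, f(x_0) = 1.000000, coefficient = 1
x_1 = 1.3438, f(x_1) = 3.260423, coefficient = 4
x_2 = 1.6875, f(x_2) = 8.109146, coefficient = 2
x_3 = 2.0312, f(x_3) = 17.023683, coefficient = 4
x_4 = 2.3750, f(x_4) = 31.816650, coefficient = 2
x_5 = 2.7188, f(x_5) = 54.635774, coefficient = 4
x_6 = 3.0625, f(x_6) = 87.963882, coefficient = 2
x_7 = 3.4062, f(x_7) = 134.618913, coefficient = 4
x_8 = 3.7500, f(x_8) = 197.753906, coefficient = 1

I ≈ (0.343750/3) × 1292.688431 = 148.120549
Exact value: 148.115430
Error: 0.005120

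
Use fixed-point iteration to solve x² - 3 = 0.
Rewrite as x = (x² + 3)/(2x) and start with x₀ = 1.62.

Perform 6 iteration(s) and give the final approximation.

Equation: x² - 3 = 0
Fixed-point form: x = (x² + 3)/(2x)
x₀ = 1.62

x_1 = g(1.620000) = 1.735926
x_2 = g(1.735926) = 1.732055
x_3 = g(1.732055) = 1.732051
x_4 = g(1.732051) = 1.732051
x_5 = g(1.732051) = 1.732051
x_6 = g(1.732051) = 1.732051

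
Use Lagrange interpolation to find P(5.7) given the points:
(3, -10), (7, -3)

Lagrange interpolation formula:
P(x) = Σ yᵢ × Lᵢ(x)
where Lᵢ(x) = Π_{j≠i} (x - xⱼ)/(xᵢ - xⱼ)

L_0(5.7) = (5.7 - 7)/(3 - 7) = 0.325000
L_1(5.7) = (5.7 - 3)/(7 - 3) = 0.675000

P(5.7) = (-10)×L_0(5.7) + (-3)×L_1(5.7)
P(5.7) = -5.275000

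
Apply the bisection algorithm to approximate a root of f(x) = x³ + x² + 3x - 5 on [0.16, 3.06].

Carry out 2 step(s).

f(x) = x³ + x² + 3x - 5
Initial interval: [0.16, 3.06]

Iteration 1:
  c_1 = (0.160000 + 3.060000)/2 = 1.610000
  f(c_1) = f(1.610000) = 6.595381
  f(a) × f(c) < 0, new interval: [0.160000, 1.610000]
Iteration 2:
  c_2 = (0.160000 + 1.610000)/2 = 0.885000
  f(c_2) = f(0.885000) = -0.868621
  f(a) × f(c) ≥ 0, new interval: [0.885000, 1.610000]

After 2 iteration(s), the approximation is c_2 = 0.885000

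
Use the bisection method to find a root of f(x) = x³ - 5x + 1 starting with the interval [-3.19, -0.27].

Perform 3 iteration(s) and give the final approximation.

f(x) = x³ - 5x + 1
Initial interval: [-3.19, -0.27]

Iteration 1:
  c_1 = (-3.190000 + (-0.270000))/2 = -1.730000
  f(c_1) = f(-1.730000) = 4.472283
  f(a) × f(c) < 0, new interval: [-3.190000, -1.730000]
Iteration 2:
  c_2 = (-3.190000 + (-1.730000))/2 = -2.460000
  f(c_2) = f(-2.460000) = -1.586936
  f(a) × f(c) ≥ 0, new interval: [-2.460000, -1.730000]
Iteration 3:
  c_3 = (-2.460000 + (-1.730000))/2 = -2.095000
  f(c_3) = f(-2.095000) = 2.279993
  f(a) × f(c) < 0, new interval: [-2.460000, -2.095000]

After 3 iteration(s), the approximation is c_3 = -2.095000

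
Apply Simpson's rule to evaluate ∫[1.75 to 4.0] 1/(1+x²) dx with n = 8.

f(x) = 1/(1+x²)
a = 1.75, b = 4.0, n = 8
h = (b - a)/n = 0.281250

Simpson's rule: (h/3)[f(x₀) + 4f(x₁) + 2f(x₂) + ... + f(xₙ)]

x_0 = 1.7500, f(x_0) = 0.246154, coefficient = 1
x_1 = 2.0312, f(x_1) = 0.195085, coefficient = 4
x_2 = 2.3125, f(x_2) = 0.157538, coefficient = 2
x_3 = 2.5938, f(x_3) = 0.129407, coefficient = 4
x_4 = 2.8750, f(x_4) = 0.107926, coefficient = 2
x_5 = 3.1562, f(x_5) = 0.091225, coefficient = 4
x_6 = 3.4375, f(x_6) = 0.078025, coefficient = 2
x_7 = 3.7188, f(x_7) = 0.067435, coefficient = 4
x_8 = 4.0000, f(x_8) = 0.058824, coefficient = 1

I ≈ (0.281250/3) × 2.924564 = 0.274178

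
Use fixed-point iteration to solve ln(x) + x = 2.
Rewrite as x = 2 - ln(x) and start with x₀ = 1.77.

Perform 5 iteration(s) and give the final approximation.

Equation: ln(x) + x = 2
Fixed-point form: x = 2 - ln(x)
x₀ = 1.77

x_1 = g(1.770000) = 1.429020
x_2 = g(1.429020) = 1.643011
x_3 = g(1.643011) = 1.503470
x_4 = g(1.503470) = 1.592224
x_5 = g(1.592224) = 1.534868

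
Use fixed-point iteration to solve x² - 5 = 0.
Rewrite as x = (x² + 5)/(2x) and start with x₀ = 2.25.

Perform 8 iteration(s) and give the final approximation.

Equation: x² - 5 = 0
Fixed-point form: x = (x² + 5)/(2x)
x₀ = 2.25

x_1 = g(2.250000) = 2.236111
x_2 = g(2.236111) = 2.236068
x_3 = g(2.236068) = 2.236068
x_4 = g(2.236068) = 2.236068
x_5 = g(2.236068) = 2.236068
x_6 = g(2.236068) = 2.236068
x_7 = g(2.236068) = 2.236068
x_8 = g(2.236068) = 2.236068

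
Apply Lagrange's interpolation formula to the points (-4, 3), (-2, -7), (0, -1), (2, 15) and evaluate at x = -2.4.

Lagrange interpolation formula:
P(x) = Σ yᵢ × Lᵢ(x)
where Lᵢ(x) = Π_{j≠i} (x - xⱼ)/(xᵢ - xⱼ)

L_0(-2.4) = (-2.4 - (-2))/(-4 - (-2)) × (-2.4 - 0)/(-4 - 0) × (-2.4 - 2)/(-4 - 2) = 0.088000
L_1(-2.4) = (-2.4 - (-4))/(-2 - (-4)) × (-2.4 - 0)/(-2 - 0) × (-2.4 - 2)/(-2 - 2) = 1.056000
L_2(-2.4) = (-2.4 - (-4))/(0 - (-4)) × (-2.4 - (-2))/(0 - (-2)) × (-2.4 - 2)/(0 - 2) = -0.176000
L_3(-2.4) = (-2.4 - (-4))/(2 - (-4)) × (-2.4 - (-2))/(2 - (-2)) × (-2.4 - 0)/(2 - 0) = 0.032000

P(-2.4) = 3×L_0(-2.4) + (-7)×L_1(-2.4) + (-1)×L_2(-2.4) + 15×L_3(-2.4)
P(-2.4) = -6.472000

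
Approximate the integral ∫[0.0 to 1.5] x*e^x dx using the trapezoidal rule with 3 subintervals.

f(x) = x*e^x
a = 0.0, b = 1.5, n = 3
h = (b - a)/n = 0.500000

Trapezoidal rule: (h/2)[f(x₀) + 2f(x₁) + 2f(x₂) + ... + f(xₙ)]

x_0 = 0.0000, f(x_0) = 0.000000, coefficient = 1
x_1 = 0.5000, f(x_1) = 0.824361, coefficient = 2
x_2 = 1.0000, f(x_2) = 2.718282, coefficient = 2
x_3 = 1.5000, f(x_3) = 6.722534, coefficient = 1

I ≈ (0.500000/2) × 13.807819 = 3.451955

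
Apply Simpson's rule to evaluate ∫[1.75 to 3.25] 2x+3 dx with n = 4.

f(x) = 2x+3
a = 1.75, b = 3.25, n = 4
h = (b - a)/n = 0.375000

Simpson's rule: (h/3)[f(x₀) + 4f(x₁) + 2f(x₂) + ... + f(xₙ)]

x_0 = 1.7500, f(x_0) = 6.500000, coefficient = 1
x_1 = 2.1250, f(x_1) = 7.250000, coefficient = 4
x_2 = 2.5000, f(x_2) = 8.000000, coefficient = 2
x_3 = 2.8750, f(x_3) = 8.750000, coefficient = 4
x_4 = 3.2500, f(x_4) = 9.500000, coefficient = 1

I ≈ (0.375000/3) × 96.000000 = 12.000000
Exact value: 12.000000
Error: 0.000000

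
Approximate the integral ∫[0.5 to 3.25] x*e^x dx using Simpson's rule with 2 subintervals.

f(x) = x*e^x
a = 0.5, b = 3.25, n = 2
h = (b - a)/n = 1.375000

Simpson's rule: (h/3)[f(x₀) + 4f(x₁) + 2f(x₂) + ... + f(xₙ)]

x_0 = 0.5000, f(x_0) = 0.824361, coefficient = 1
x_1 = 1.8750, f(x_1) = 12.226536, coefficient = 4
x_2 = 3.2500, f(x_2) = 83.818605, coefficient = 1

I ≈ (1.375000/3) × 133.549109 = 61.210008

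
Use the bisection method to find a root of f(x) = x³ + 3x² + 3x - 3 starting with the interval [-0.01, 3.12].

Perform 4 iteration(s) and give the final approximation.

f(x) = x³ + 3x² + 3x - 3
Initial interval: [-0.01, 3.12]

Iteration 1:
  c_1 = (-0.010000 + 3.120000)/2 = 1.555000
  f(c_1) = f(1.555000) = 12.679104
  f(a) × f(c) < 0, new interval: [-0.010000, 1.555000]
Iteration 2:
  c_2 = (-0.010000 + 1.555000)/2 = 0.772500
  f(c_2) = f(0.772500) = 1.568763
  f(a) × f(c) < 0, new interval: [-0.010000, 0.772500]
Iteration 3:
  c_3 = (-0.010000 + 0.772500)/2 = 0.381250
  f(c_3) = f(0.381250) = -1.364780
  f(a) × f(c) ≥ 0, new interval: [0.381250, 0.772500]
Iteration 4:
  c_4 = (0.381250 + 0.772500)/2 = 0.576875
  f(c_4) = f(0.576875) = -0.079045
  f(a) × f(c) ≥ 0, new interval: [0.576875, 0.772500]

After 4 iteration(s), the approximation is c_4 = 0.576875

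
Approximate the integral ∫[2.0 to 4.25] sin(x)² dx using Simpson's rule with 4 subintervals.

f(x) = sin(x)²
a = 2.0, b = 4.25, n = 4
h = (b - a)/n = 0.562500

Simpson's rule: (h/3)[f(x₀) + 4f(x₁) + 2f(x₂) + ... + f(xₙ)]

x_0 = 2.0000, f(x_0) = 0.826822, coefficient = 1
x_1 = 2.5625, f(x_1) = 0.299499, coefficient = 4
x_2 = 3.1250, f(x_2) = 0.000275, coefficient = 2
x_3 = 3.6875, f(x_3) = 0.269562, coefficient = 4
x_4 = 4.2500, f(x_4) = 0.801006, coefficient = 1

I ≈ (0.562500/3) × 3.904622 = 0.732117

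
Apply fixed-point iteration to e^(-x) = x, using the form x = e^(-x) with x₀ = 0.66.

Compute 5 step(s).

Equation: e^(-x) = x
Fixed-point form: x = e^(-x)
x₀ = 0.66

x_1 = g(0.660000) = 0.516851
x_2 = g(0.516851) = 0.596395
x_3 = g(0.596395) = 0.550793
x_4 = g(0.550793) = 0.576492
x_5 = g(0.576492) = 0.561866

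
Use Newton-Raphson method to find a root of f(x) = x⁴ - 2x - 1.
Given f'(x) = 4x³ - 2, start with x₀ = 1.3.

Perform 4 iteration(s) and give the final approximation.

f(x) = x⁴ - 2x - 1
f'(x) = 4x³ - 2
x₀ = 1.3

Newton-Raphson formula: x_{n+1} = x_n - f(x_n)/f'(x_n)

Iteration 1:
  f(1.300000) = -0.743900
  f'(1.300000) = 6.788000
  x_1 = 1.300000 - (-0.743900)/6.788000 = 1.409590
Iteration 2:
  f(1.409590) = 0.128771
  f'(1.409590) = 9.203116
  x_2 = 1.409590 - 0.128771/9.203116 = 1.395598
Iteration 3:
  f(1.395598) = 0.002319
  f'(1.395598) = 8.872799
  x_3 = 1.395598 - 0.002319/8.872799 = 1.395337
Iteration 4:
  f(1.395337) = 0.000001
  f'(1.395337) = 8.866693
  x_4 = 1.395337 - 0.000001/8.866693 = 1.395337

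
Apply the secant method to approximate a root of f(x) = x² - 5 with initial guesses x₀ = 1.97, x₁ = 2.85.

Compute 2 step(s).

f(x) = x² - 5
x₀ = 1.97, x₁ = 2.85

Secant formula: x_{n+1} = x_n - f(x_n)(x_n - x_{n-1})/(f(x_n) - f(x_{n-1}))

Iteration 1:
  f(1.970000) = -1.119100
  f(2.850000) = 3.122500
  x_2 = 2.850000 - 3.122500×(2.850000 - 1.970000)/(3.122500 - (-1.119100))
       = 2.202178
Iteration 2:
  f(2.850000) = 3.122500
  f(2.202178) = -0.150410
  x_3 = 2.202178 - (-0.150410)×(2.202178 - 2.850000)/(-0.150410 - 3.122500)
       = 2.231950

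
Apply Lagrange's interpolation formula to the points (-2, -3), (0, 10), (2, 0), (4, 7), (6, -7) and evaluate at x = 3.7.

Lagrange interpolation formula:
P(x) = Σ yᵢ × Lᵢ(x)
where Lᵢ(x) = Π_{j≠i} (x - xⱼ)/(xᵢ - xⱼ)

L_0(3.7) = (3.7 - 0)/(-2 - 0) × (3.7 - 2)/(-2 - 2) × (3.7 - 4)/(-2 - 4) × (3.7 - 6)/(-2 - 6) = 0.011302
L_1(3.7) = (3.7 - (-2))/(0 - (-2)) × (3.7 - 2)/(0 - 2) × (3.7 - 4)/(0 - 4) × (3.7 - 6)/(0 - 6) = -0.069647
L_2(3.7) = (3.7 - (-2))/(2 - (-2)) × (3.7 - 0)/(2 - 0) × (3.7 - 4)/(2 - 4) × (3.7 - 6)/(2 - 6) = 0.227377
L_3(3.7) = (3.7 - (-2))/(4 - (-2)) × (3.7 - 0)/(4 - 0) × (3.7 - 2)/(4 - 2) × (3.7 - 6)/(4 - 6) = 0.858978
L_4(3.7) = (3.7 - (-2))/(6 - (-2)) × (3.7 - 0)/(6 - 0) × (3.7 - 2)/(6 - 2) × (3.7 - 4)/(6 - 4) = -0.028010

P(3.7) = (-3)×L_0(3.7) + 10×L_1(3.7) + 0×L_2(3.7) + 7×L_3(3.7) + (-7)×L_4(3.7)
P(3.7) = 5.478542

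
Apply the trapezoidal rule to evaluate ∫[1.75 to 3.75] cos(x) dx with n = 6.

f(x) = cos(x)
a = 1.75, b = 3.75, n = 6
h = (b - a)/n = 0.333333

Trapezoidal rule: (h/2)[f(x₀) + 2f(x₁) + 2f(x₂) + ... + f(xₙ)]

x_0 = 1.7500, f(x_0) = -0.178246, coefficient = 1
x_1 = 2.0833, f(x_1) = -0.490390, coefficient = 2
x_2 = 2.4167, f(x_2) = -0.748549, coefficient = 2
x_3 = 2.7500, f(x_3) = -0.924302, coefficient = 2
x_4 = 3.0833, f(x_4) = -0.998303, coefficient = 2
x_5 = 3.4167, f(x_5) = -0.962405, coefficient = 2
x_6 = 3.7500, f(x_6) = -0.820559, coefficient = 1

I ≈ (0.333333/2) × -9.246704 = -1.541117
Exact value: -1.555547
Error: 0.014430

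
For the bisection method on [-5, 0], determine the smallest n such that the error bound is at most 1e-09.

We need (b-a)/2^n ≤ 1e-09
(0 - (-5))/2^n ≤ 1e-09
5/2^n ≤ 1e-09
2^n ≥ 5000000000
n ≥ log₂(5000000000) = 32.22
n ≥ 33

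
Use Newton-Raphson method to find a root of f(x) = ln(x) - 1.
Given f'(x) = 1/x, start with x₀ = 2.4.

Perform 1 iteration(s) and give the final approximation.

f(x) = ln(x) - 1
f'(x) = 1/x
x₀ = 2.4

Newton-Raphson formula: x_{n+1} = x_n - f(x_n)/f'(x_n)

Iteration 1:
  f(2.400000) = -0.124531
  f'(2.400000) = 0.416667
  x_1 = 2.400000 - (-0.124531)/0.416667 = 2.698875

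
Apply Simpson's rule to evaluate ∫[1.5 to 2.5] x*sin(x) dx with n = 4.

f(x) = x*sin(x)
a = 1.5, b = 2.5, n = 4
h = (b - a)/n = 0.250000

Simpson's rule: (h/3)[f(x₀) + 4f(x₁) + 2f(x₂) + ... + f(xₙ)]

x_0 = 1.5000, f(x_0) = 1.496242, coefficient = 1
x_1 = 1.7500, f(x_1) = 1.721975, coefficient = 4
x_2 = 2.0000, f(x_2) = 1.818595, coefficient = 2
x_3 = 2.2500, f(x_3) = 1.750665, coefficient = 4
x_4 = 2.5000, f(x_4) = 1.496180, coefficient = 1

I ≈ (0.250000/3) × 20.520173 = 1.710014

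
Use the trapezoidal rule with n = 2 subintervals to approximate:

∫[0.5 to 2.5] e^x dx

f(x) = e^x
a = 0.5, b = 2.5, n = 2
h = (b - a)/n = 1.000000

Trapezoidal rule: (h/2)[f(x₀) + 2f(x₁) + 2f(x₂) + ... + f(xₙ)]

x_0 = 0.5000, f(x_0) = 1.648721, coefficient = 1
x_1 = 1.5000, f(x_1) = 4.481689, coefficient = 2
x_2 = 2.5000, f(x_2) = 12.182494, coefficient = 1

I ≈ (1.000000/2) × 22.794593 = 11.397297
Exact value: 10.533773
Error: 0.863524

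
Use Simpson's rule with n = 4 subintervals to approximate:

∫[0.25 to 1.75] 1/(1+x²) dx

f(x) = 1/(1+x²)
a = 0.25, b = 1.75, n = 4
h = (b - a)/n = 0.375000

Simpson's rule: (h/3)[f(x₀) + 4f(x₁) + 2f(x₂) + ... + f(xₙ)]

x_0 = 0.2500, f(x_0) = 0.941176, coefficient = 1
x_1 = 0.6250, f(x_1) = 0.719101, coefficient = 4
x_2 = 1.0000, f(x_2) = 0.500000, coefficient = 2
x_3 = 1.3750, f(x_3) = 0.345946, coefficient = 4
x_4 = 1.7500, f(x_4) = 0.246154, coefficient = 1

I ≈ (0.375000/3) × 6.447519 = 0.805940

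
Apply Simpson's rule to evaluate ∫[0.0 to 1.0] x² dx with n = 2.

f(x) = x²
a = 0.0, b = 1.0, n = 2
h = (b - a)/n = 0.500000

Simpson's rule: (h/3)[f(x₀) + 4f(x₁) + 2f(x₂) + ... + f(xₙ)]

x_0 = 0.0000, f(x_0) = 0.000000, coefficient = 1
x_1 = 0.5000, f(x_1) = 0.250000, coefficient = 4
x_2 = 1.0000, f(x_2) = 1.000000, coefficient = 1

I ≈ (0.500000/3) × 2.000000 = 0.333333
Exact value: 0.333333
Error: 0.000000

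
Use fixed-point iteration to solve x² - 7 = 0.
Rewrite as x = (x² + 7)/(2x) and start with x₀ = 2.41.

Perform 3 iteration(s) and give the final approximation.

Equation: x² - 7 = 0
Fixed-point form: x = (x² + 7)/(2x)
x₀ = 2.41

x_1 = g(2.410000) = 2.657282
x_2 = g(2.657282) = 2.645776
x_3 = g(2.645776) = 2.645751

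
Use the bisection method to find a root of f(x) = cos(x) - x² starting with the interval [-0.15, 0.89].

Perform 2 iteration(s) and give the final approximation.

f(x) = cos(x) - x²
Initial interval: [-0.15, 0.89]

Iteration 1:
  c_1 = (-0.150000 + 0.890000)/2 = 0.370000
  f(c_1) = f(0.370000) = 0.795427
  f(a) × f(c) ≥ 0, new interval: [0.370000, 0.890000]
Iteration 2:
  c_2 = (0.370000 + 0.890000)/2 = 0.630000
  f(c_2) = f(0.630000) = 0.411128
  f(a) × f(c) ≥ 0, new interval: [0.630000, 0.890000]

After 2 iteration(s), the approximation is c_2 = 0.630000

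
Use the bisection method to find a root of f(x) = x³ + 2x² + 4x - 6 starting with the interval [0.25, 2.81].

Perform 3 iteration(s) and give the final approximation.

f(x) = x³ + 2x² + 4x - 6
Initial interval: [0.25, 2.81]

Iteration 1:
  c_1 = (0.250000 + 2.810000)/2 = 1.530000
  f(c_1) = f(1.530000) = 8.383377
  f(a) × f(c) < 0, new interval: [0.250000, 1.530000]
Iteration 2:
  c_2 = (0.250000 + 1.530000)/2 = 0.890000
  f(c_2) = f(0.890000) = -0.150831
  f(a) × f(c) ≥ 0, new interval: [0.890000, 1.530000]
Iteration 3:
  c_3 = (0.890000 + 1.530000)/2 = 1.210000
  f(c_3) = f(1.210000) = 3.539761
  f(a) × f(c) < 0, new interval: [0.890000, 1.210000]

After 3 iteration(s), the approximation is c_3 = 1.210000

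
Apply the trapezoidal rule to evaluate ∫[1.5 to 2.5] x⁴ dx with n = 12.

f(x) = x⁴
a = 1.5, b = 2.5, n = 12
h = (b - a)/n = 0.083333

Trapezoidal rule: (h/2)[f(x₀) + 2f(x₁) + 2f(x₂) + ... + f(xₙ)]

x_0 = 1.5000, f(x_0) = 5.062500, coefficient = 1
x_1 = 1.5833, f(x_1) = 6.284770, coefficient = 2
x_2 = 1.6667, f(x_2) = 7.716049, coefficient = 2
x_3 = 1.7500, f(x_3) = 9.378906, coefficient = 2
x_4 = 1.8333, f(x_4) = 11.297068, coefficient = 2
x_5 = 1.9167, f(x_5) = 13.495419, coefficient = 2
x_6 = 2.0000, f(x_6) = 16.000000, coefficient = 2
x_7 = 2.0833, f(x_7) = 18.838011, coefficient = 2
x_8 = 2.1667, f(x_8) = 22.037809, coefficient = 2
x_9 = 2.2500, f(x_9) = 25.628906, coefficient = 2
x_10 = 2.3333, f(x_10) = 29.641975, coefficient = 2
x_11 = 2.4167, f(x_11) = 34.108845, coefficient = 2
x_12 = 2.5000, f(x_12) = 39.062500, coefficient = 1

I ≈ (0.083333/2) × 432.980517 = 18.040855
Exact value: 18.012500
Error: 0.028355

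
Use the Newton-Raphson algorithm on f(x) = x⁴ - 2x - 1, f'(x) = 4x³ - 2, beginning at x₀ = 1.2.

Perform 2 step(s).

f(x) = x⁴ - 2x - 1
f'(x) = 4x³ - 2
x₀ = 1.2

Newton-Raphson formula: x_{n+1} = x_n - f(x_n)/f'(x_n)

Iteration 1:
  f(1.200000) = -1.326400
  f'(1.200000) = 4.912000
  x_1 = 1.200000 - (-1.326400)/4.912000 = 1.470033
Iteration 2:
  f(1.470033) = 0.729838
  f'(1.470033) = 10.706937
  x_2 = 1.470033 - 0.729838/10.706937 = 1.401868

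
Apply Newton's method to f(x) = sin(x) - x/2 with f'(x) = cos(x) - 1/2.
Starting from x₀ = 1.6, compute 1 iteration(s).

f(x) = sin(x) - x/2
f'(x) = cos(x) - 1/2
x₀ = 1.6

Newton-Raphson formula: x_{n+1} = x_n - f(x_n)/f'(x_n)

Iteration 1:
  f(1.600000) = 0.199574
  f'(1.600000) = -0.529200
  x_1 = 1.600000 - 0.199574/(-0.529200) = 1.977124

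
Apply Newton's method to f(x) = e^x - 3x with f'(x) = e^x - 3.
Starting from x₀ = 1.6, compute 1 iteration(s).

f(x) = e^x - 3x
f'(x) = e^x - 3
x₀ = 1.6

Newton-Raphson formula: x_{n+1} = x_n - f(x_n)/f'(x_n)

Iteration 1:
  f(1.600000) = 0.153032
  f'(1.600000) = 1.953032
  x_1 = 1.600000 - 0.153032/1.953032 = 1.521644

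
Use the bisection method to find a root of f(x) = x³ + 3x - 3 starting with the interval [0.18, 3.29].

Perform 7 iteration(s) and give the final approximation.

f(x) = x³ + 3x - 3
Initial interval: [0.18, 3.29]

Iteration 1:
  c_1 = (0.180000 + 3.290000)/2 = 1.735000
  f(c_1) = f(1.735000) = 7.427740
  f(a) × f(c) < 0, new interval: [0.180000, 1.735000]
Iteration 2:
  c_2 = (0.180000 + 1.735000)/2 = 0.957500
  f(c_2) = f(0.957500) = 0.750342
  f(a) × f(c) < 0, new interval: [0.180000, 0.957500]
Iteration 3:
  c_3 = (0.180000 + 0.957500)/2 = 0.568750
  f(c_3) = f(0.568750) = -1.109773
  f(a) × f(c) ≥ 0, new interval: [0.568750, 0.957500]
Iteration 4:
  c_4 = (0.568750 + 0.957500)/2 = 0.763125
  f(c_4) = f(0.763125) = -0.266212
  f(a) × f(c) ≥ 0, new interval: [0.763125, 0.957500]
Iteration 5:
  c_5 = (0.763125 + 0.957500)/2 = 0.860313
  f(c_5) = f(0.860313) = 0.217687
  f(a) × f(c) < 0, new interval: [0.763125, 0.860313]
Iteration 6:
  c_6 = (0.763125 + 0.860313)/2 = 0.811719
  f(c_6) = f(0.811719) = -0.030013
  f(a) × f(c) ≥ 0, new interval: [0.811719, 0.860313]
Iteration 7:
  c_7 = (0.811719 + 0.860313)/2 = 0.836016
  f(c_7) = f(0.836016) = 0.092357
  f(a) × f(c) < 0, new interval: [0.811719, 0.836016]

After 7 iteration(s), the approximation is c_7 = 0.836016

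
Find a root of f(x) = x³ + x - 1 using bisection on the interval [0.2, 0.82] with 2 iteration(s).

f(x) = x³ + x - 1
Initial interval: [0.2, 0.82]

Iteration 1:
  c_1 = (0.200000 + 0.820000)/2 = 0.510000
  f(c_1) = f(0.510000) = -0.357349
  f(a) × f(c) ≥ 0, new interval: [0.510000, 0.820000]
Iteration 2:
  c_2 = (0.510000 + 0.820000)/2 = 0.665000
  f(c_2) = f(0.665000) = -0.040920
  f(a) × f(c) ≥ 0, new interval: [0.665000, 0.820000]

After 2 iteration(s), the approximation is c_2 = 0.665000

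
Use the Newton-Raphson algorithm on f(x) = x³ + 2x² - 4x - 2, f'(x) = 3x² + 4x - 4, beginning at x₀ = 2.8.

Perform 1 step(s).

f(x) = x³ + 2x² - 4x - 2
f'(x) = 3x² + 4x - 4
x₀ = 2.8

Newton-Raphson formula: x_{n+1} = x_n - f(x_n)/f'(x_n)

Iteration 1:
  f(2.800000) = 24.432000
  f'(2.800000) = 30.720000
  x_1 = 2.800000 - 24.432000/30.720000 = 2.004688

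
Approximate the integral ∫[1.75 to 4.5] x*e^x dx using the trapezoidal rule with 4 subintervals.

f(x) = x*e^x
a = 1.75, b = 4.5, n = 4
h = (b - a)/n = 0.687500

Trapezoidal rule: (h/2)[f(x₀) + 2f(x₁) + 2f(x₂) + ... + f(xₙ)]

x_0 = 1.7500, f(x_0) = 10.070555, coefficient = 1
x_1 = 2.4375, f(x_1) = 27.895710, coefficient = 2
x_2 = 3.1250, f(x_2) = 71.124672, coefficient = 2
x_3 = 3.8125, f(x_3) = 172.566927, coefficient = 2
x_4 = 4.5000, f(x_4) = 405.077091, coefficient = 1

I ≈ (0.687500/2) × 958.322264 = 329.423278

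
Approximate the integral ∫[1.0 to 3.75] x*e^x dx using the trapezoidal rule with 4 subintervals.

f(x) = x*e^x
a = 1.0, b = 3.75, n = 4
h = (b - a)/n = 0.687500

Trapezoidal rule: (h/2)[f(x₀) + 2f(x₁) + 2f(x₂) + ... + f(xₙ)]

x_0 = 1.0000, f(x_0) = 2.718282, coefficient = 1
x_1 = 1.6875, f(x_1) = 9.122539, coefficient = 2
x_2 = 2.3750, f(x_2) = 25.533656, coefficient = 2
x_3 = 3.0625, f(x_3) = 65.479137, coefficient = 2
x_4 = 3.7500, f(x_4) = 159.454058, coefficient = 1

I ≈ (0.687500/2) × 362.443004 = 124.589783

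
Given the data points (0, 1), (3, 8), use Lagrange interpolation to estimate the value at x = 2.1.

Lagrange interpolation formula:
P(x) = Σ yᵢ × Lᵢ(x)
where Lᵢ(x) = Π_{j≠i} (x - xⱼ)/(xᵢ - xⱼ)

L_0(2.1) = (2.1 - 3)/(0 - 3) = 0.300000
L_1(2.1) = (2.1 - 0)/(3 - 0) = 0.700000

P(2.1) = 1×L_0(2.1) + 8×L_1(2.1)
P(2.1) = 5.900000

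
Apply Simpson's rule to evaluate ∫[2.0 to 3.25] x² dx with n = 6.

f(x) = x²
a = 2.0, b = 3.25, n = 6
h = (b - a)/n = 0.208333

Simpson's rule: (h/3)[f(x₀) + 4f(x₁) + 2f(x₂) + ... + f(xₙ)]

x_0 = 2.0000, f(x_0) = 4.000000, coefficient = 1
x_1 = 2.2083, f(x_1) = 4.876736, coefficient = 4
x_2 = 2.4167, f(x_2) = 5.840278, coefficient = 2
x_3 = 2.6250, f(x_3) = 6.890625, coefficient = 4
x_4 = 2.8333, f(x_4) = 8.027778, coefficient = 2
x_5 = 3.0417, f(x_5) = 9.251736, coefficient = 4
x_6 = 3.2500, f(x_6) = 10.562500, coefficient = 1

I ≈ (0.208333/3) × 126.375000 = 8.776042
Exact value: 8.776042
Error: 0.000000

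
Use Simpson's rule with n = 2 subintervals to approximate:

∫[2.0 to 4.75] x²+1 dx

f(x) = x²+1
a = 2.0, b = 4.75, n = 2
h = (b - a)/n = 1.375000

Simpson's rule: (h/3)[f(x₀) + 4f(x₁) + 2f(x₂) + ... + f(xₙ)]

x_0 = 2.0000, f(x_0) = 5.000000, coefficient = 1
x_1 = 3.3750, f(x_1) = 12.390625, coefficient = 4
x_2 = 4.7500, f(x_2) = 23.562500, coefficient = 1

I ≈ (1.375000/3) × 78.125000 = 35.807292
Exact value: 35.807292
Error: 0.000000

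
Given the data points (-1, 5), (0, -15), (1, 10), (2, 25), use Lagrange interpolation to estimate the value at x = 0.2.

Lagrange interpolation formula:
P(x) = Σ yᵢ × Lᵢ(x)
where Lᵢ(x) = Π_{j≠i} (x - xⱼ)/(xᵢ - xⱼ)

L_0(0.2) = (0.2 - 0)/(-1 - 0) × (0.2 - 1)/(-1 - 1) × (0.2 - 2)/(-1 - 2) = -0.048000
L_1(0.2) = (0.2 - (-1))/(0 - (-1)) × (0.2 - 1)/(0 - 1) × (0.2 - 2)/(0 - 2) = 0.864000
L_2(0.2) = (0.2 - (-1))/(1 - (-1)) × (0.2 - 0)/(1 - 0) × (0.2 - 2)/(1 - 2) = 0.216000
L_3(0.2) = (0.2 - (-1))/(2 - (-1)) × (0.2 - 0)/(2 - 0) × (0.2 - 1)/(2 - 1) = -0.032000

P(0.2) = 5×L_0(0.2) + (-15)×L_1(0.2) + 10×L_2(0.2) + 25×L_3(0.2)
P(0.2) = -11.840000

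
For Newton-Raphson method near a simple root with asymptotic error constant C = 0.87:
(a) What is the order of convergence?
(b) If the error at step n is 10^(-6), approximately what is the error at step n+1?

(a) Newton-Raphson has quadratic (order 2) convergence near simple roots.
    This means |e_{n+1}| ≈ C|e_n|².

(b) With |e_n| = 10^(-6) and C = 0.87:
    |e_{n+1}| ≈ 0.87 × (10^(-6))² = 0.87 × 10^(-12)

(a) 2 (quadratic); (b) |e_{n+1}| ≈ 8.700e-13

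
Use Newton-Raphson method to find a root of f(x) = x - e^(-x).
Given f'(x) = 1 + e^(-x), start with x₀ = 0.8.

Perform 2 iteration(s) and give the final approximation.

f(x) = x - e^(-x)
f'(x) = 1 + e^(-x)
x₀ = 0.8

Newton-Raphson formula: x_{n+1} = x_n - f(x_n)/f'(x_n)

Iteration 1:
  f(0.800000) = 0.350671
  f'(0.800000) = 1.449329
  x_1 = 0.800000 - 0.350671/1.449329 = 0.558046
Iteration 2:
  f(0.558046) = -0.014280
  f'(0.558046) = 1.572326
  x_2 = 0.558046 - (-0.014280)/1.572326 = 0.567128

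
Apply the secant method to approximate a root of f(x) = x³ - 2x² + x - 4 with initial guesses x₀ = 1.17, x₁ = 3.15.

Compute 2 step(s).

f(x) = x³ - 2x² + x - 4
x₀ = 1.17, x₁ = 3.15

Secant formula: x_{n+1} = x_n - f(x_n)(x_n - x_{n-1})/(f(x_n) - f(x_{n-1}))

Iteration 1:
  f(1.170000) = -3.966187
  f(3.150000) = 10.560875
  x_2 = 3.150000 - 10.560875×(3.150000 - 1.170000)/(10.560875 - (-3.966187))
       = 1.710581
Iteration 2:
  f(3.150000) = 10.560875
  f(1.710581) = -3.136285
  x_3 = 1.710581 - (-3.136285)×(1.710581 - 3.150000)/(-3.136285 - 10.560875)
       = 2.040169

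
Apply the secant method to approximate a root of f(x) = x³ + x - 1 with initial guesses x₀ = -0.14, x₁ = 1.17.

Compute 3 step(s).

f(x) = x³ + x - 1
x₀ = -0.14, x₁ = 1.17

Secant formula: x_{n+1} = x_n - f(x_n)(x_n - x_{n-1})/(f(x_n) - f(x_{n-1}))

Iteration 1:
  f(-0.140000) = -1.142744
  f(1.170000) = 1.771613
  x_2 = 1.170000 - 1.771613×(1.170000 - (-0.140000))/(1.771613 - (-1.142744))
       = 0.373662
Iteration 2:
  f(1.170000) = 1.771613
  f(0.373662) = -0.574166
  x_3 = 0.373662 - (-0.574166)×(0.373662 - 1.170000)/(-0.574166 - 1.771613)
       = 0.568578
Iteration 3:
  f(0.373662) = -0.574166
  f(0.568578) = -0.247611
  x_4 = 0.568578 - (-0.247611)×(0.568578 - 0.373662)/(-0.247611 - (-0.574166))
       = 0.716374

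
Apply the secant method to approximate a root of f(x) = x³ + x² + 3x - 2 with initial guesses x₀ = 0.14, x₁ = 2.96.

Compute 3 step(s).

f(x) = x³ + x² + 3x - 2
x₀ = 0.14, x₁ = 2.96

Secant formula: x_{n+1} = x_n - f(x_n)(x_n - x_{n-1})/(f(x_n) - f(x_{n-1}))

Iteration 1:
  f(0.140000) = -1.557656
  f(2.960000) = 41.575936
  x_2 = 2.960000 - 41.575936×(2.960000 - 0.140000)/(41.575936 - (-1.557656))
       = 0.241837
Iteration 2:
  f(2.960000) = 41.575936
  f(0.241837) = -1.201860
  x_3 = 0.241837 - (-1.201860)×(0.241837 - 2.960000)/(-1.201860 - 41.575936)
       = 0.318205
Iteration 3:
  f(0.241837) = -1.201860
  f(0.318205) = -0.911912
  x_4 = 0.318205 - (-0.911912)×(0.318205 - 0.241837)/(-0.911912 - (-1.201860))
       = 0.558388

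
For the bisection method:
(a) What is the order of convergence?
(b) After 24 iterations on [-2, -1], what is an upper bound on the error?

(a) Bisection has linear (order 1) convergence; the error is halved each step.

(b) Error bound = (b-a)/2^n = (-1 - (-2))/2^{24}
    = 1/2^{24}

(a) 1 (linear); (b) error ≤ 5.96e-08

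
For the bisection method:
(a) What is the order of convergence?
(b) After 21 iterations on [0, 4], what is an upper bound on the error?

(a) Bisection has linear (order 1) convergence; the error is halved each step.

(b) Error bound = (b-a)/2^n = (4 - 0)/2^{21}
    = 4/2^{21}

(a) 1 (linear); (b) error ≤ 1.91e-06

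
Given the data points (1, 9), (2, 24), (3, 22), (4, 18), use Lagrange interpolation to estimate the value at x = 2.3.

Lagrange interpolation formula:
P(x) = Σ yᵢ × Lᵢ(x)
where Lᵢ(x) = Π_{j≠i} (x - xⱼ)/(xᵢ - xⱼ)

L_0(2.3) = (2.3 - 2)/(1 - 2) × (2.3 - 3)/(1 - 3) × (2.3 - 4)/(1 - 4) = -0.059500
L_1(2.3) = (2.3 - 1)/(2 - 1) × (2.3 - 3)/(2 - 3) × (2.3 - 4)/(2 - 4) = 0.773500
L_2(2.3) = (2.3 - 1)/(3 - 1) × (2.3 - 2)/(3 - 2) × (2.3 - 4)/(3 - 4) = 0.331500
L_3(2.3) = (2.3 - 1)/(4 - 1) × (2.3 - 2)/(4 - 2) × (2.3 - 3)/(4 - 3) = -0.045500

P(2.3) = 9×L_0(2.3) + 24×L_1(2.3) + 22×L_2(2.3) + 18×L_3(2.3)
P(2.3) = 24.502500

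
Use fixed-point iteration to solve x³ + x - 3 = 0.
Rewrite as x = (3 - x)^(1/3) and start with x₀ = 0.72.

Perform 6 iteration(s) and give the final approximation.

Equation: x³ + x - 3 = 0
Fixed-point form: x = (3 - x)^(1/3)
x₀ = 0.72

x_1 = g(0.720000) = 1.316169
x_2 = g(1.316169) = 1.189687
x_3 = g(1.189687) = 1.218759
x_4 = g(1.218759) = 1.212200
x_5 = g(1.212200) = 1.213686
x_6 = g(1.213686) = 1.213350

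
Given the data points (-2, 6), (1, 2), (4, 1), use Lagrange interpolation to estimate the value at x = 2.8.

Lagrange interpolation formula:
P(x) = Σ yᵢ × Lᵢ(x)
where Lᵢ(x) = Π_{j≠i} (x - xⱼ)/(xᵢ - xⱼ)

L_0(2.8) = (2.8 - 1)/(-2 - 1) × (2.8 - 4)/(-2 - 4) = -0.120000
L_1(2.8) = (2.8 - (-2))/(1 - (-2)) × (2.8 - 4)/(1 - 4) = 0.640000
L_2(2.8) = (2.8 - (-2))/(4 - (-2)) × (2.8 - 1)/(4 - 1) = 0.480000

P(2.8) = 6×L_0(2.8) + 2×L_1(2.8) + 1×L_2(2.8)
P(2.8) = 1.040000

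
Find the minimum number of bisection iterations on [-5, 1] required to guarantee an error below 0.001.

We need (b-a)/2^n ≤ 0.001
(1 - (-5))/2^n ≤ 0.001
6/2^n ≤ 0.001
2^n ≥ 6000
n ≥ log₂(6000) = 12.55
n ≥ 13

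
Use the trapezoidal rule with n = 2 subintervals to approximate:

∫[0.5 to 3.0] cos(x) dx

f(x) = cos(x)
a = 0.5, b = 3.0, n = 2
h = (b - a)/n = 1.250000

Trapezoidal rule: (h/2)[f(x₀) + 2f(x₁) + 2f(x₂) + ... + f(xₙ)]

x_0 = 0.5000, f(x_0) = 0.877583, coefficient = 1
x_1 = 1.7500, f(x_1) = -0.178246, coefficient = 2
x_2 = 3.0000, f(x_2) = -0.989992, coefficient = 1

I ≈ (1.250000/2) × -0.468902 = -0.293064
Exact value: -0.338306
Error: 0.045242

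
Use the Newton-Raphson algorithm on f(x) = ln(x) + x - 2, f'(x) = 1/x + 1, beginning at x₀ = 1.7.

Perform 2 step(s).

f(x) = ln(x) + x - 2
f'(x) = 1/x + 1
x₀ = 1.7

Newton-Raphson formula: x_{n+1} = x_n - f(x_n)/f'(x_n)

Iteration 1:
  f(1.700000) = 0.230628
  f'(1.700000) = 1.588235
  x_1 = 1.700000 - 0.230628/1.588235 = 1.554790
Iteration 2:
  f(1.554790) = -0.003870
  f'(1.554790) = 1.643174
  x_2 = 1.554790 - (-0.003870)/1.643174 = 1.557145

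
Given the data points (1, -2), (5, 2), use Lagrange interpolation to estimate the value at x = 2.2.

Lagrange interpolation formula:
P(x) = Σ yᵢ × Lᵢ(x)
where Lᵢ(x) = Π_{j≠i} (x - xⱼ)/(xᵢ - xⱼ)

L_0(2.2) = (2.2 - 5)/(1 - 5) = 0.700000
L_1(2.2) = (2.2 - 1)/(5 - 1) = 0.300000

P(2.2) = (-2)×L_0(2.2) + 2×L_1(2.2)
P(2.2) = -0.800000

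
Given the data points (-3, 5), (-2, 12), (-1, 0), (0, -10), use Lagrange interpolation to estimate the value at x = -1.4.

Lagrange interpolation formula:
P(x) = Σ yᵢ × Lᵢ(x)
where Lᵢ(x) = Π_{j≠i} (x - xⱼ)/(xᵢ - xⱼ)

L_0(-1.4) = (-1.4 - (-2))/(-3 - (-2)) × (-1.4 - (-1))/(-3 - (-1)) × (-1.4 - 0)/(-3 - 0) = -0.056000
L_1(-1.4) = (-1.4 - (-3))/(-2 - (-3)) × (-1.4 - (-1))/(-2 - (-1)) × (-1.4 - 0)/(-2 - 0) = 0.448000
L_2(-1.4) = (-1.4 - (-3))/(-1 - (-3)) × (-1.4 - (-2))/(-1 - (-2)) × (-1.4 - 0)/(-1 - 0) = 0.672000
L_3(-1.4) = (-1.4 - (-3))/(0 - (-3)) × (-1.4 - (-2))/(0 - (-2)) × (-1.4 - (-1))/(0 - (-1)) = -0.064000

P(-1.4) = 5×L_0(-1.4) + 12×L_1(-1.4) + 0×L_2(-1.4) + (-10)×L_3(-1.4)
P(-1.4) = 5.736000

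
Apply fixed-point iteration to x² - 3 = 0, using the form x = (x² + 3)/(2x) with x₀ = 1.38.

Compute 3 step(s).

Equation: x² - 3 = 0
Fixed-point form: x = (x² + 3)/(2x)
x₀ = 1.38

x_1 = g(1.380000) = 1.776957
x_2 = g(1.776957) = 1.732618
x_3 = g(1.732618) = 1.732051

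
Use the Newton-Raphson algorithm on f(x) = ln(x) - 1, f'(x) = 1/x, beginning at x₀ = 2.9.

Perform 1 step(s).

f(x) = ln(x) - 1
f'(x) = 1/x
x₀ = 2.9

Newton-Raphson formula: x_{n+1} = x_n - f(x_n)/f'(x_n)

Iteration 1:
  f(2.900000) = 0.064711
  f'(2.900000) = 0.344828
  x_1 = 2.900000 - 0.064711/0.344828 = 2.712339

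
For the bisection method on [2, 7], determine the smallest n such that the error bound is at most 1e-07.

We need (b-a)/2^n ≤ 1e-07
(7 - 2)/2^n ≤ 1e-07
5/2^n ≤ 1e-07
2^n ≥ 50000000
n ≥ log₂(50000000) = 25.58
n ≥ 26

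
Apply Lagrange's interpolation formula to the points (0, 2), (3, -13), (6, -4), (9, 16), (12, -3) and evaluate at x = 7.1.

Lagrange interpolation formula:
P(x) = Σ yᵢ × Lᵢ(x)
where Lᵢ(x) = Π_{j≠i} (x - xⱼ)/(xᵢ - xⱼ)

L_0(7.1) = (7.1 - 3)/(0 - 3) × (7.1 - 6)/(0 - 6) × (7.1 - 9)/(0 - 9) × (7.1 - 12)/(0 - 12) = 0.021599
L_1(7.1) = (7.1 - 0)/(3 - 0) × (7.1 - 6)/(3 - 6) × (7.1 - 9)/(3 - 9) × (7.1 - 12)/(3 - 12) = -0.149611
L_2(7.1) = (7.1 - 0)/(6 - 0) × (7.1 - 3)/(6 - 3) × (7.1 - 9)/(6 - 9) × (7.1 - 12)/(6 - 12) = 0.836463
L_3(7.1) = (7.1 - 0)/(9 - 0) × (7.1 - 3)/(9 - 3) × (7.1 - 6)/(9 - 6) × (7.1 - 12)/(9 - 12) = 0.322845
L_4(7.1) = (7.1 - 0)/(12 - 0) × (7.1 - 3)/(12 - 3) × (7.1 - 6)/(12 - 6) × (7.1 - 9)/(12 - 9) = -0.031296

P(7.1) = 2×L_0(7.1) + (-13)×L_1(7.1) + (-4)×L_2(7.1) + 16×L_3(7.1) + (-3)×L_4(7.1)
P(7.1) = 3.901708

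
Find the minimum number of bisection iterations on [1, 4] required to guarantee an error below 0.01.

We need (b-a)/2^n ≤ 0.01
(4 - 1)/2^n ≤ 0.01
3/2^n ≤ 0.01
2^n ≥ 300
n ≥ log₂(300) = 8.23
n ≥ 9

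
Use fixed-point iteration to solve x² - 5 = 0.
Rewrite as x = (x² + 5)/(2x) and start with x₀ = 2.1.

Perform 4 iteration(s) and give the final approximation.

Equation: x² - 5 = 0
Fixed-point form: x = (x² + 5)/(2x)
x₀ = 2.1

x_1 = g(2.100000) = 2.240476
x_2 = g(2.240476) = 2.236072
x_3 = g(2.236072) = 2.236068
x_4 = g(2.236068) = 2.236068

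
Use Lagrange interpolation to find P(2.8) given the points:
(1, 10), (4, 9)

Lagrange interpolation formula:
P(x) = Σ yᵢ × Lᵢ(x)
where Lᵢ(x) = Π_{j≠i} (x - xⱼ)/(xᵢ - xⱼ)

L_0(2.8) = (2.8 - 4)/(1 - 4) = 0.400000
L_1(2.8) = (2.8 - 1)/(4 - 1) = 0.600000

P(2.8) = 10×L_0(2.8) + 9×L_1(2.8)
P(2.8) = 9.400000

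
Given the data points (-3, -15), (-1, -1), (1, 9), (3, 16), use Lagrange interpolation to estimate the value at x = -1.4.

Lagrange interpolation formula:
P(x) = Σ yᵢ × Lᵢ(x)
where Lᵢ(x) = Π_{j≠i} (x - xⱼ)/(xᵢ - xⱼ)

L_0(-1.4) = (-1.4 - (-1))/(-3 - (-1)) × (-1.4 - 1)/(-3 - 1) × (-1.4 - 3)/(-3 - 3) = 0.088000
L_1(-1.4) = (-1.4 - (-3))/(-1 - (-3)) × (-1.4 - 1)/(-1 - 1) × (-1.4 - 3)/(-1 - 3) = 1.056000
L_2(-1.4) = (-1.4 - (-3))/(1 - (-3)) × (-1.4 - (-1))/(1 - (-1)) × (-1.4 - 3)/(1 - 3) = -0.176000
L_3(-1.4) = (-1.4 - (-3))/(3 - (-3)) × (-1.4 - (-1))/(3 - (-1)) × (-1.4 - 1)/(3 - 1) = 0.032000

P(-1.4) = (-15)×L_0(-1.4) + (-1)×L_1(-1.4) + 9×L_2(-1.4) + 16×L_3(-1.4)
P(-1.4) = -3.448000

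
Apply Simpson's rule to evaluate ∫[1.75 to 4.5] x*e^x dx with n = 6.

f(x) = x*e^x
a = 1.75, b = 4.5, n = 6
h = (b - a)/n = 0.458333

Simpson's rule: (h/3)[f(x₀) + 4f(x₁) + 2f(x₂) + ... + f(xₙ)]

x_0 = 1.7500, f(x_0) = 10.070555, coefficient = 1
x_1 = 2.2083, f(x_1) = 20.097017, coefficient = 4
x_2 = 2.6667, f(x_2) = 38.378443, coefficient = 2
x_3 = 3.1250, f(x_3) = 71.124672, coefficient = 4
x_4 = 3.5833, f(x_4) = 128.976059, coefficient = 2
x_5 = 4.0417, f(x_5) = 230.056243, coefficient = 4
x_6 = 4.5000, f(x_6) = 405.077091, coefficient = 1

I ≈ (0.458333/3) × 2034.968381 = 310.897947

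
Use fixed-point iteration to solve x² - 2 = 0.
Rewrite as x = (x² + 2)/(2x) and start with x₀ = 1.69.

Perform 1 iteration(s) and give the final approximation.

Equation: x² - 2 = 0
Fixed-point form: x = (x² + 2)/(2x)
x₀ = 1.69

x_1 = g(1.690000) = 1.436716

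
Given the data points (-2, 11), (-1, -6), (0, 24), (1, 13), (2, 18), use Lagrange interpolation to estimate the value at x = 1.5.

Lagrange interpolation formula:
P(x) = Σ yᵢ × Lᵢ(x)
where Lᵢ(x) = Π_{j≠i} (x - xⱼ)/(xᵢ - xⱼ)

L_0(1.5) = (1.5 - (-1))/(-2 - (-1)) × (1.5 - 0)/(-2 - 0) × (1.5 - 1)/(-2 - 1) × (1.5 - 2)/(-2 - 2) = -0.039062
L_1(1.5) = (1.5 - (-2))/(-1 - (-2)) × (1.5 - 0)/(-1 - 0) × (1.5 - 1)/(-1 - 1) × (1.5 - 2)/(-1 - 2) = 0.218750
L_2(1.5) = (1.5 - (-2))/(0 - (-2)) × (1.5 - (-1))/(0 - (-1)) × (1.5 - 1)/(0 - 1) × (1.5 - 2)/(0 - 2) = -0.546875
L_3(1.5) = (1.5 - (-2))/(1 - (-2)) × (1.5 - (-1))/(1 - (-1)) × (1.5 - 0)/(1 - 0) × (1.5 - 2)/(1 - 2) = 1.093750
L_4(1.5) = (1.5 - (-2))/(2 - (-2)) × (1.5 - (-1))/(2 - (-1)) × (1.5 - 0)/(2 - 0) × (1.5 - 1)/(2 - 1) = 0.273438

P(1.5) = 11×L_0(1.5) + (-6)×L_1(1.5) + 24×L_2(1.5) + 13×L_3(1.5) + 18×L_4(1.5)
P(1.5) = 4.273438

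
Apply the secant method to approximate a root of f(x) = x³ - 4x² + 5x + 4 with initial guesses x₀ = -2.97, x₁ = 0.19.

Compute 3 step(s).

f(x) = x³ - 4x² + 5x + 4
x₀ = -2.97, x₁ = 0.19

Secant formula: x_{n+1} = x_n - f(x_n)(x_n - x_{n-1})/(f(x_n) - f(x_{n-1}))

Iteration 1:
  f(-2.970000) = -72.331673
  f(0.190000) = 4.812459
  x_2 = 0.190000 - 4.812459×(0.190000 - (-2.970000))/(4.812459 - (-72.331673))
       = -0.007129
Iteration 2:
  f(0.190000) = 4.812459
  f(-0.007129) = 3.964150
  x_3 = -0.007129 - 3.964150×(-0.007129 - 0.190000)/(3.964150 - 4.812459)
       = -0.928315
Iteration 3:
  f(-0.007129) = 3.964150
  f(-0.928315) = -4.888639
  x_4 = -0.928315 - (-4.888639)×(-0.928315 - (-0.007129))/(-4.888639 - 3.964150)
       = -0.419623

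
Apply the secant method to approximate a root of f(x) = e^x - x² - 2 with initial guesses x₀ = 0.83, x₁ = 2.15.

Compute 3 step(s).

f(x) = e^x - x² - 2
x₀ = 0.83, x₁ = 2.15

Secant formula: x_{n+1} = x_n - f(x_n)(x_n - x_{n-1})/(f(x_n) - f(x_{n-1}))

Iteration 1:
  f(0.830000) = -0.395581
  f(2.150000) = 1.962358
  x_2 = 2.150000 - 1.962358×(2.150000 - 0.830000)/(1.962358 - (-0.395581))
       = 1.051451
Iteration 2:
  f(2.150000) = 1.962358
  f(1.051451) = -0.243749
  x_3 = 1.051451 - (-0.243749)×(1.051451 - 2.150000)/(-0.243749 - 1.962358)
       = 1.172827
Iteration 3:
  f(1.051451) = -0.243749
  f(1.172827) = -0.144409
  x_4 = 1.172827 - (-0.144409)×(1.172827 - 1.051451)/(-0.144409 - (-0.243749))
       = 1.349270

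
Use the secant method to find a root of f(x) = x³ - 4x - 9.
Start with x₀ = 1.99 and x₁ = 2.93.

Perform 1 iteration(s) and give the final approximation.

f(x) = x³ - 4x - 9
x₀ = 1.99, x₁ = 2.93

Secant formula: x_{n+1} = x_n - f(x_n)(x_n - x_{n-1})/(f(x_n) - f(x_{n-1}))

Iteration 1:
  f(1.990000) = -9.079401
  f(2.930000) = 4.433757
  x_2 = 2.930000 - 4.433757×(2.930000 - 1.990000)/(4.433757 - (-9.079401))
       = 2.621580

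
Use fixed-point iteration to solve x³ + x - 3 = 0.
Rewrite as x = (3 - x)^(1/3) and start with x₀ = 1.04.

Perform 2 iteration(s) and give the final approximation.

Equation: x³ + x - 3 = 0
Fixed-point form: x = (3 - x)^(1/3)
x₀ = 1.04

x_1 = g(1.040000) = 1.251465
x_2 = g(1.251465) = 1.204735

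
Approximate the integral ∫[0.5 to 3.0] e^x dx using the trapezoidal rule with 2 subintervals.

f(x) = e^x
a = 0.5, b = 3.0, n = 2
h = (b - a)/n = 1.250000

Trapezoidal rule: (h/2)[f(x₀) + 2f(x₁) + 2f(x₂) + ... + f(xₙ)]

x_0 = 0.5000, f(x_0) = 1.648721, coefficient = 1
x_1 = 1.7500, f(x_1) = 5.754603, coefficient = 2
x_2 = 3.0000, f(x_2) = 20.085537, coefficient = 1

I ≈ (1.250000/2) × 33.243464 = 20.777165
Exact value: 18.436816
Error: 2.340349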